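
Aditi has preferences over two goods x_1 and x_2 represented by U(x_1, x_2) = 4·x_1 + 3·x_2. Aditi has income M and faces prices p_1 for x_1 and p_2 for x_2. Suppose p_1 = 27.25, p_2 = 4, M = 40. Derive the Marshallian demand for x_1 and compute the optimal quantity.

x_1* = 0

Perfect substitutes: compare marginal utility per dollar. 4/p_1 vs 3/p_2 → 0.1468 vs 0.75.
x_2 gives more utility per dollar, so spend all income on x_2: x_2* = M/p_2, x_1* = 0.
Numerically: x_1* = 0, x_2* = 10.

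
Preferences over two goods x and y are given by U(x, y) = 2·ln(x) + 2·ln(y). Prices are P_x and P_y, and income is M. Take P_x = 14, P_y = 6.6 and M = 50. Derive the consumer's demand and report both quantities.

MU_x/MU_y = (2·y)/(2·x); tangency sets this equal to P_x/P_y.
Rearranging, P_y·y = P_x·x. Substituting into the budget gives P_x·x·(1 + 1) = M.
Demand: x*(P_x,P_y,M) = 0.5·M/P_x and y* = 0.5·M/P_y.
At P_x=14, P_y=6.6, M=50: x* = 0.5·50/14 = 1.7857, y* = 3.7879.

x* = 1.7857, y* = 3.7879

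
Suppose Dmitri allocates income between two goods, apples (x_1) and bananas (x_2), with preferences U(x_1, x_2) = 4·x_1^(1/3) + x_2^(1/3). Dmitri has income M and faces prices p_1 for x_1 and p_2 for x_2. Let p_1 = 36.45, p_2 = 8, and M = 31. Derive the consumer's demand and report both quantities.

From the CES first-order condition, 4·(x_2/x_1)^(2/3) = p_1/p_2.
Solve for the ratio: x_2/x_1 = [(1/4)·p_1/p_2]^(1.5).
Substitute x_2 = (x_2/x_1)·x_1 into the budget: x_1* = M/(p_1 + p_2·(x_2/x_1)).
Numerically x_2/x_1 = 1.215686, so x_1* = 31/(36.45 + 8·1.215686) = 0.6714 and x_2* = 1.215686·0.6714 = 0.8162.

x_1* = 0.6714, x_2* = 0.8162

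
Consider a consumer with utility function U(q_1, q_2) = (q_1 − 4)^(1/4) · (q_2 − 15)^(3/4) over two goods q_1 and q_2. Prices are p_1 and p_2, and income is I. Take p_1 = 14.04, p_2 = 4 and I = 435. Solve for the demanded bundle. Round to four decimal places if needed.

MRS = (1/3)·(q_2−15)/(q_1−4). Tangency with p_1/p_2 gives q_2−15 = 3·(p_1/p_2)·(q_1−4).
After buying the subsistence bundle (4, 15), a share 0.25 of the remaining income goes to q_1: q_1* = 4 + 0.25·(I − 4p_1 − 15p_2)/p_1.
Discretionary income = 435 − 4·14.04 − 15·4 = 318.84; q_1* = 4 + 0.25·318.84/14.04 = 9.6774; q_2* = 15 + 0.75·318.84/4 = 74.7825.

q_1* = 9.6774, q_2* = 74.7825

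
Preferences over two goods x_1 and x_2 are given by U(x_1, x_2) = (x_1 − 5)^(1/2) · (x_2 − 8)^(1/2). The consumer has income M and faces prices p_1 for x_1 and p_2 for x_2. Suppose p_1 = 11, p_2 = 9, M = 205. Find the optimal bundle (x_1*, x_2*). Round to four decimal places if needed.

Substituting into the budget: x_1* = 5 + 0.5·(M − 5·p_1 − 8·p_2)/p_1, and x_2* = 8 + 0.5·(…)/p_2.
Discretionary income = 205 − 5·11 − 8·9 = 78; x_1* = 5 + 0.5·78/11 = 8.5455; x_2* = 8 + 0.5·78/9 = 12.3333.

x_1* = 8.5455, x_2* = 12.3333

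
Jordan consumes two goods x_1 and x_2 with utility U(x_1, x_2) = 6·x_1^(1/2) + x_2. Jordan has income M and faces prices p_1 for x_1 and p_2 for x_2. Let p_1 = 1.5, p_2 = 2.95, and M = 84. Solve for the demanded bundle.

Set MRS = p_1/p_2: 3·x_1^(−1/2) = p_1/p_2.
Thus x_1* = (3·p_2/p_1)² — independent of M — with the rest of income spent on x_2.
Plugging in: x_1* = (3·2.95/1.5)² = 34.81, x_2* = 10.7746.

x_1* = 34.81, x_2* = 10.7746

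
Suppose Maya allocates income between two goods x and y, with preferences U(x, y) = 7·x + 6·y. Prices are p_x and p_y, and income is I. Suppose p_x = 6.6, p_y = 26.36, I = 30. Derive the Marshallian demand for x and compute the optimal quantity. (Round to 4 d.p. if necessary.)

Linear utility — the consumer picks whichever good has higher MU/price: 7/6.6 = 1.0606 vs 6/26.36 = 0.2276.
x gives more utility per dollar, so spend all income on x: x* = I/p_x, y* = 0.
Numerically: x* = 4.5455, y* = 0.

x* = 4.5455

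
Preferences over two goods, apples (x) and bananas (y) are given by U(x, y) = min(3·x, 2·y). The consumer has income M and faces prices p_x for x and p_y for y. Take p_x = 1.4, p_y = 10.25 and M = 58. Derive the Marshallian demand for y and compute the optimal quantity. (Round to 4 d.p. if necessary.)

y* = 5.1863

Leontief preferences: the optimum is at the kink where x/2 = y/3, i.e. y = (3/2)·x.
Budget: p_x·x + p_y·(3/2)·x = M, so (2·p_x + 3·p_y)·x = 2·M.
Demand: x*(p_x,p_y,M) = 2·M/(2·p_x + 3·p_y), y* = 3·M/(2·p_x + 3·p_y).
Here 2·1.4 + 3·10.25 = 33.55, giving y* = 5.1863.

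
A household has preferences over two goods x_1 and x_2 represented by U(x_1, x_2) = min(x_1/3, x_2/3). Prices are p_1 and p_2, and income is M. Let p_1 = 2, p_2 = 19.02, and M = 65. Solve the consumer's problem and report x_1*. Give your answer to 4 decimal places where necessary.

With perfect complements, no substitution: consume in ratio x_1:x_2 = 3:3.
Budget: p_1·x_1 + p_2·x_1 = M, so (3·p_1 + 3·p_2)·x_1 = 3·M.
Demand: x_1*(p_1,p_2,M) = 3·M/(3·p_1 + 3·p_2), x_2* = 3·M/(3·p_1 + 3·p_2).
Here 3·2 + 3·19.02 = 63.06, giving x_1* = 3.0923.

x_1* = 3.0923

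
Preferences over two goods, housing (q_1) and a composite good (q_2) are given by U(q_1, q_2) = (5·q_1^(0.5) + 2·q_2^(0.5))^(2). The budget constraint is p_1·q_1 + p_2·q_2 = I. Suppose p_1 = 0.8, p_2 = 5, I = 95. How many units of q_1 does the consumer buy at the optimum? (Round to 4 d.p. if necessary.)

q_1* = 115.7859

MU_q_1 ∝ 5·q_1^(-0.5), MU_q_2 ∝ 2·q_2^(-0.5), so MRS = (5/2)·(q_2/q_1)^(0.5) = p_1/p_2.
Solve for the ratio: q_2/q_1 = [(2/5)·p_1/p_2]^(2).
Substitute q_2 = (q_2/q_1)·q_1 into the budget: q_1* = I/(p_1 + p_2·(q_2/q_1)).
Numerically q_2/q_1 = 0.004096, so q_1* = 95/(0.8 + 5·0.004096) = 115.7859.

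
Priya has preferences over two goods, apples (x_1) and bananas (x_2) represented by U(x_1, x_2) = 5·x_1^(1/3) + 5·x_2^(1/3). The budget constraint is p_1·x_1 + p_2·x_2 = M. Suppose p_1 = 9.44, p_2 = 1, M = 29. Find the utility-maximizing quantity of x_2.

x_2* = 21.879

MU_x_1 ∝ 5·x_1^(-2/3), MU_x_2 ∝ 5·x_2^(-2/3), so MRS = (x_2/x_1)^(2/3) = p_1/p_2.
Hence x_2/x_1 = (p_1/p_2)^(1/(2/3)), i.e. raised to the 1.5 power.
Substitute x_2 = (x_2/x_1)·x_1 into the budget: x_1* = M/(p_1 + p_2·(x_2/x_1)).
Numerically x_2/x_1 = 29.004006, so x_1* = 29/(9.44 + 1·29.004006) = 0.7543 and x_2* = 29.004006·0.7543 = 21.879.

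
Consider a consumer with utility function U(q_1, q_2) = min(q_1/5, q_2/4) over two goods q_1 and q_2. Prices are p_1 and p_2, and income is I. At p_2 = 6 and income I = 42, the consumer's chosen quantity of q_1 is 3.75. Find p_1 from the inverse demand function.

p_1 = 6.4

Leontief preferences: the optimum is at the kink where q_1/5 = q_2/4, i.e. q_2 = (4/5)·q_1.
Budget: p_1·q_1 + p_2·(4/5)·q_1 = I, so (5·p_1 + 4·p_2)·q_1 = 5·I.
Demand: q_1*(p_1,p_2,I) = 5·I/(5·p_1 + 4·p_2), q_2* = 4·I/(5·p_1 + 4·p_2).
Set q_1* = 3.75 in the demand function and solve for p_1: p_1 = 6.4.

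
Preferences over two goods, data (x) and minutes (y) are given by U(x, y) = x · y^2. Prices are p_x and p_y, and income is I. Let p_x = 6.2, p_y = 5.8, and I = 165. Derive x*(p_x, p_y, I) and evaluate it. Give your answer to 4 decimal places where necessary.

The MRS is (1/2)·y/x. Set MRS = p_x/p_y.
So p_y·y = 2·p_x·x; combined with the budget, a share 1/3 of income goes to x.
Demand: x*(p_x,p_y,I) = 1/3·I/p_x and y* = 2/3·I/p_y.
At p_x=6.2, p_y=5.8, I=165: x* = 1/3·165/6.2 = 8.871.

x* = 8.871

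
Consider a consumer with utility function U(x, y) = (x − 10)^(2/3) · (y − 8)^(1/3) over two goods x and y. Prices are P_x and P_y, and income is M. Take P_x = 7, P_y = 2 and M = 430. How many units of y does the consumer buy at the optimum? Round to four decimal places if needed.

Let x' = x−10, y' = y−8. MRS = 2·y'/x' = P_x/P_y.
After buying the subsistence bundle (10, 8), a share 2/3 of the remaining income goes to x: x* = 10 + 2/3·(M − 10P_x − 8P_y)/P_x.
Discretionary income = 430 − 10·7 − 8·2 = 344; y* = 8 + 1/3·344/2 = 65.3333.

y* = 65.3333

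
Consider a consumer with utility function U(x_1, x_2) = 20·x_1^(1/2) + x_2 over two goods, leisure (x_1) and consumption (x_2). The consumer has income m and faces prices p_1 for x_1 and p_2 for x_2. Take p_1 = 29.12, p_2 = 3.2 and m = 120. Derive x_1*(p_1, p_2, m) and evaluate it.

Solve: √x_1 = 10·p_2/p_1, so x_1*(p_1,p_2) = (10·p_2/p_1)², and x_2* = (m − p_1·x_1*)/p_2.
Plugging in: x_1* = (10·3.2/29.12)² = 1.2076.

x_1* = 1.2076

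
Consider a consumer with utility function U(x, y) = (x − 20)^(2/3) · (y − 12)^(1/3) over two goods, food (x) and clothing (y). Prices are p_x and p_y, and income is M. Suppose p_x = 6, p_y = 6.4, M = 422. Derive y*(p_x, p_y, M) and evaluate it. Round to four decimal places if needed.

Substituting into the budget: x* = 20 + 2/3·(M − 20·p_x − 12·p_y)/p_x, and y* = 12 + 1/3·(…)/p_y.
Discretionary income = 422 − 20·6 − 12·6.4 = 225.2; y* = 12 + 1/3·225.2/6.4 = 23.7292.

y* = 23.7292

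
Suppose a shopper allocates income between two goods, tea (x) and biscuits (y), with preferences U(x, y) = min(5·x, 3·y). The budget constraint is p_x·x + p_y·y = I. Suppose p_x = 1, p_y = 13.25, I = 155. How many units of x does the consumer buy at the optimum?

With perfect complements, no substitution: consume in ratio x:y = 3:5.
Budget: p_x·x + p_y·(5/3)·x = I, so (3·p_x + 5·p_y)·x = 3·I.
Demand: x*(p_x,p_y,I) = 3·I/(3·p_x + 5·p_y), y* = 5·I/(3·p_x + 5·p_y).
Here 3·1 + 5·13.25 = 69.25, giving x* = 6.7148.

x* = 6.7148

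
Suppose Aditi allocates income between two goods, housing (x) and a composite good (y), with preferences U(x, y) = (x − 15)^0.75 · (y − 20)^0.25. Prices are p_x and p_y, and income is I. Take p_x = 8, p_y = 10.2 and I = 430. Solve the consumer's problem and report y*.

This is Cobb-Douglas in (x−15, y−20): tangency gives 0.75·p_y·(y−20) = 0.25·p_x·(x−15).
After buying the subsistence bundle (15, 20), a share 0.75 of the remaining income goes to x: x* = 15 + 0.75·(I − 15p_x − 20p_y)/p_x.
Discretionary income = 430 − 15·8 − 20·10.2 = 106; y* = 20 + 0.25·106/10.2 = 22.598.

y* = 22.598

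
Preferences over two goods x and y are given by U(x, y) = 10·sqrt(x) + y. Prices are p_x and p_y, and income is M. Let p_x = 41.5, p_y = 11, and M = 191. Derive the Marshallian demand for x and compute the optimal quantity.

Utility is quasi-linear in y; the FOC for x is 5/√x = p_x/p_y.
Thus x* = (5·p_y/p_x)² — independent of M — with the rest of income spent on y.
Plugging in: x* = (5·11/41.5)² = 1.7564.

x* = 1.7564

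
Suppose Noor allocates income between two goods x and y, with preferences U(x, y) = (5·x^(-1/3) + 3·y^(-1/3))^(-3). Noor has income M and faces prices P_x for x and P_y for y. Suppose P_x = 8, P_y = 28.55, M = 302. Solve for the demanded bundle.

x* = 19.4888, y* = 5.117

Substitute y = (y/x)·x into the budget: x* = M/(P_x + P_y·(y/x)).
Numerically y/x = 0.262559, so x* = 302/(8 + 28.55·0.262559) = 19.4888 and y* = 0.262559·19.4888 = 5.117.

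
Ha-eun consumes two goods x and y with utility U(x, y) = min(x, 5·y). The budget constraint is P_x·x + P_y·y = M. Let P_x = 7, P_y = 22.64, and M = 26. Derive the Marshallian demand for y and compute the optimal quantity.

y* = 0.4511

With perfect complements, no substitution: consume in ratio x:y = 5:1.
Budget: P_x·x + P_y·(1/5)·x = M, so (5·P_x + P_y)·x = 5·M.
Demand: x*(P_x,P_y,M) = 5·M/(5·P_x + P_y), y* = M/(5·P_x + P_y).
Here 5·7 + 22.64 = 57.64, giving y* = 0.4511.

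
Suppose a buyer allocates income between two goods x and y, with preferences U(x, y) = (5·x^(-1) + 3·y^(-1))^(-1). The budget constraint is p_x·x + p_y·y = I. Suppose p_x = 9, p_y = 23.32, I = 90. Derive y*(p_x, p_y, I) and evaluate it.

MRS = MU_x/MU_y = (5/3)·(y/x)^(2). Set equal to p_x/p_y.
Hence y/x = ((3/5)·p_x/p_y)^(1/(2)), i.e. raised to the 0.5 power.
Substitute y = (y/x)·x into the budget: x* = I/(p_x + p_y·(y/x)).
Numerically y/x = 0.481208, so x* = 90/(9 + 23.32·0.481208) = 4.4507 and y* = 0.481208·4.4507 = 2.1417.

y* = 2.1417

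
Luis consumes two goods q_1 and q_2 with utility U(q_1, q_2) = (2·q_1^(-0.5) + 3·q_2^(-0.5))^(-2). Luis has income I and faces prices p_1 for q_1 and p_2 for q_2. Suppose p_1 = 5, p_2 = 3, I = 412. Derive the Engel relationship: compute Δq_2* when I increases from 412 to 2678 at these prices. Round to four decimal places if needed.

From the CES first-order condition, (2/3)·(q_2/q_1)^(1.5) = p_1/p_2.
Hence q_2/q_1 = ((3/2)·p_1/p_2)^(1/(1.5)), i.e. raised to the 2/3 power.
With the ratio pinned down, the budget gives q_1* = I/(p_1 + p_2·(q_2/q_1)) and q_2* = (q_2/q_1)·q_1*.
Numerically q_2/q_1 = 1.842016, so q_1* = 412/(5 + 3·1.842016) = 39.141 and q_2* = 1.842016·39.141 = 72.0983.
At I' = 2678: q_2* = 468.6392. Change: 468.6392 − 72.0983 = 396.5408.

Δq_2* = 396.5408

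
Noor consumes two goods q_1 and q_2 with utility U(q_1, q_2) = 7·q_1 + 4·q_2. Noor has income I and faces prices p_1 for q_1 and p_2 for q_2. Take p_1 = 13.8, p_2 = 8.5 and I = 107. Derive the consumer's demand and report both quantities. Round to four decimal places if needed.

Perfect substitutes: compare marginal utility per dollar. 7/p_1 vs 4/p_2 → 0.5072 vs 0.4706.
q_1 gives more utility per dollar, so spend all income on q_1: q_1* = I/p_1, q_2* = 0.
Numerically: q_1* = 7.7536, q_2* = 0.

q_1* = 7.7536, q_2* = 0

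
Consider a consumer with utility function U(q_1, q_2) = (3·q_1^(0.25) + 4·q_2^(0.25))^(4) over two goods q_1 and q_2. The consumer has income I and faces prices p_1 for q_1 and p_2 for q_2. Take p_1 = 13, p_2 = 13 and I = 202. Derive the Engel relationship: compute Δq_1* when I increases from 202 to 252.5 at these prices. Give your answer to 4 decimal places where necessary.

Δq_1* = 1.5743

MU_q_1 ∝ 3·q_1^(-0.75), MU_q_2 ∝ 4·q_2^(-0.75), so MRS = (3/4)·(q_2/q_1)^(0.75) = p_1/p_2.
Solve for the ratio: q_2/q_1 = [(4/3)·p_1/p_2]^(4/3).
With the ratio pinned down, the budget gives q_1* = I/(p_1 + p_2·(q_2/q_1)) and q_2* = (q_2/q_1)·q_1*.
Numerically q_2/q_1 = 1.467523, so q_1* = 202/(13 + 13·1.467523) = 6.2972.
At I' = 252.5: q_1* = 7.8715. Change: 7.8715 − 6.2972 = 1.5743.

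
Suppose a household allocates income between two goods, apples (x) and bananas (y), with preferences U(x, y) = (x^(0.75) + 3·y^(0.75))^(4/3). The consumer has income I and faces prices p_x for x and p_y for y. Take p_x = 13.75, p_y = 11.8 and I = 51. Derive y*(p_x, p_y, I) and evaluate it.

y* = 4.2886

From the CES first-order condition, (1/3)·(y/x)^(0.25) = p_x/p_y.
Solve for the ratio: y/x = [3·p_x/p_y]^(4).
Substitute y = (y/x)·x into the budget: x* = I/(p_x + p_y·(y/x)).
Numerically y/x = 149.337124, so x* = 51/(13.75 + 11.8·149.337124) = 0.0287 and y* = 149.337124·0.0287 = 4.2886.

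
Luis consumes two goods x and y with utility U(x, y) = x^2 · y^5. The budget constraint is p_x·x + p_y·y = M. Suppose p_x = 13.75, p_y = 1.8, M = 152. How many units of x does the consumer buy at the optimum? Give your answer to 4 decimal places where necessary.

The MRS is (2/5)·y/x. Set MRS = p_x/p_y.
So 2·p_y·y = 5·p_x·x; combined with the budget, a share 2/7 of income goes to x.
Demand: x*(p_x,p_y,M) = 2/7·M/p_x and y* = 5/7·M/p_y.
At p_x=13.75, p_y=1.8, M=152: x* = 2/7·152/13.75 = 3.1584.

x* = 3.1584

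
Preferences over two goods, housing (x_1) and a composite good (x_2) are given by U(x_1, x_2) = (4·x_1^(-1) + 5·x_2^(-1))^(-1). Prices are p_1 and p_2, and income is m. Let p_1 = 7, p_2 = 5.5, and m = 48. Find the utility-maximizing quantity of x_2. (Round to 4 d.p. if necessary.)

From the CES first-order condition, (4/5)·(x_2/x_1)^(2) = p_1/p_2.
Solve for the ratio: x_2/x_1 = [(5/4)·p_1/p_2]^(0.5).
With the ratio pinned down, the budget gives x_1* = m/(p_1 + p_2·(x_2/x_1)) and x_2* = (x_2/x_1)·x_1*.
Numerically x_2/x_1 = 1.261312, so x_1* = 48/(7 + 5.5·1.261312) = 3.444 and x_2* = 1.261312·3.444 = 4.344.

x_2* = 4.344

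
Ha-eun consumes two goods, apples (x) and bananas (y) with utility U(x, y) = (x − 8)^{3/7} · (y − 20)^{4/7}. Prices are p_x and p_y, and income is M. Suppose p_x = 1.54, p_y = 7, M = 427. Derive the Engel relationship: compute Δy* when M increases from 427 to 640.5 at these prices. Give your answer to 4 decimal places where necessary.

MRS = (3/4)·(y−20)/(x−8). Tangency with p_x/p_y gives y−20 = (4/3)·(p_x/p_y)·(x−8).
After buying the subsistence bundle (8, 20), a share 3/7 of the remaining income goes to x: x* = 8 + 3/7·(M − 8p_x − 20p_y)/p_x.
Discretionary income = 427 − 8·1.54 − 20·7 = 274.68; y* = 20 + 4/7·274.68/7 = 42.4229.
At M' = 640.5: y* = 59.8514. Change: 59.8514 − 42.4229 = 17.4286.

Δy* = 17.4286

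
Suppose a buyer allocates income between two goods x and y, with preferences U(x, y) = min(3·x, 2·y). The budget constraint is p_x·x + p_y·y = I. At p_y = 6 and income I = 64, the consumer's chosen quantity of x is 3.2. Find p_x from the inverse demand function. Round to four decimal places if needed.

With perfect complements, no substitution: consume in ratio x:y = 2:3.
Budget: p_x·x + p_y·(3/2)·x = I, so (2·p_x + 3·p_y)·x = 2·I.
Demand: x*(p_x,p_y,I) = 2·I/(2·p_x + 3·p_y), y* = 3·I/(2·p_x + 3·p_y).
Set x* = 3.2 in the demand function and solve for p_x: p_x = 11.

p_x = 11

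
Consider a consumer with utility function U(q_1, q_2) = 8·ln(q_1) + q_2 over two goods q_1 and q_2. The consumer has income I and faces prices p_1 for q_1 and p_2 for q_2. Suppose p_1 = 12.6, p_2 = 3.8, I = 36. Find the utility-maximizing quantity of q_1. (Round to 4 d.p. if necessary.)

q_1* = 2.4127

MU_q_1 = 8/q_1, MU_q_2 = 1. Tangency: 8/q_1 = p_1/p_2.
So q_1*(p_1,p_2) = 8·p_2/p_1, independent of income; and q_2* = (I − 8·p_2)/p_2.
At the given prices: q_1* = 8·3.8/12.6 = 2.4127.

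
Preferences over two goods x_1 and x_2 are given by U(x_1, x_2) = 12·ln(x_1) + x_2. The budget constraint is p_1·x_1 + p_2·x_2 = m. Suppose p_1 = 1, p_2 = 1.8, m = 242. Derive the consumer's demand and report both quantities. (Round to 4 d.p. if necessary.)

x_1* = 21.6, x_2* = 122.4444

MU_x_1 = 12/x_1, MU_x_2 = 1. Tangency: 12/x_1 = p_1/p_2.
So x_1*(p_1,p_2) = 12·p_2/p_1, independent of income; and x_2* = (m − 12·p_2)/p_2.
At the given prices: x_1* = 12·1.8/1 = 21.6, and x_2* = 122.4444.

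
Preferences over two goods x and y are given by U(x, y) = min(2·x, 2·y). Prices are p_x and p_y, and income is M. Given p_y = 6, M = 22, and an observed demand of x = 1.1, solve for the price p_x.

With perfect complements, no substitution: consume in ratio x:y = 2:2.
Budget: p_x·x + p_y·x = M, so (2·p_x + 2·p_y)·x = 2·M.
Demand: x*(p_x,p_y,M) = 2·M/(2·p_x + 2·p_y), y* = 2·M/(2·p_x + 2·p_y).
Set x* = 1.1 in the demand function and solve for p_x: p_x = 14.

p_x = 14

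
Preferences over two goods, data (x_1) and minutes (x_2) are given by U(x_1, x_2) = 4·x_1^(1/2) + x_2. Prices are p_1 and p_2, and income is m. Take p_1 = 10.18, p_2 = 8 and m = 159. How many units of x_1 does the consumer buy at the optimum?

x_1* = 2.4703

Thus x_1* = (2·p_2/p_1)² — independent of m — with the rest of income spent on x_2.
Plugging in: x_1* = (2·8/10.18)² = 2.4703.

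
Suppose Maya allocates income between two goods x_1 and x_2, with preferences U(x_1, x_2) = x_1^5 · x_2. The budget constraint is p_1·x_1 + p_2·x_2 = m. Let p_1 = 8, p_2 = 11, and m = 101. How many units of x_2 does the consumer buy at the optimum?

MU_x_1/MU_x_2 = (5·x_2)/(x_1); tangency sets this equal to p_1/p_2.
Rearranging, p_2·x_2 = (1/5)·p_1·x_1. Substituting into the budget gives p_1·x_1·(1 + (1/5)) = m.
Demand: x_1*(p_1,p_2,m) = 5/6·m/p_1 and x_2* = 1/6·m/p_2.
At p_1=8, p_2=11, m=101: x_2* = 1/6·101/11 = 1.5303.

x_2* = 1.5303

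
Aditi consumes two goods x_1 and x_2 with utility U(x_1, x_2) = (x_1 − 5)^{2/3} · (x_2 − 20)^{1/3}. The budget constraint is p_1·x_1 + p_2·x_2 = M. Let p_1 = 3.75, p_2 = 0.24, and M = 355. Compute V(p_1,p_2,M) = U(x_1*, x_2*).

MRS = 2·(x_2−20)/(x_1−5). Tangency with p_1/p_2 gives x_2−20 = (1/2)·(p_1/p_2)·(x_1−5).
After buying the subsistence bundle (5, 20), a share 2/3 of the remaining income goes to x_1: x_1* = 5 + 2/3·(M − 5p_1 − 20p_2)/p_1.
Discretionary income = 355 − 5·3.75 − 20·0.24 = 331.45; x_1* = 5 + 2/3·331.45/3.75 = 63.9244; x_2* = 20 + 1/3·331.45/0.24 = 480.3472.
Utility at the optimum: U(63.9244, 480.3472) = 116.9209.

V = 116.9209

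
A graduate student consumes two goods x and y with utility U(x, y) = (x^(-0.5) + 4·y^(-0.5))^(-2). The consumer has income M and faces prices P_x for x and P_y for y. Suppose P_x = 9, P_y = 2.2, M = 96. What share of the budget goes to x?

Numerically y/x = 6.44545, so x* = 96/(9 + 2.2·6.44545) = 4.1415 and y* = 6.44545·4.1415 = 26.6939.
Expenditure on x: 9·4.1415 = 37.2735; share = 0.3883.

share on x = 0.3883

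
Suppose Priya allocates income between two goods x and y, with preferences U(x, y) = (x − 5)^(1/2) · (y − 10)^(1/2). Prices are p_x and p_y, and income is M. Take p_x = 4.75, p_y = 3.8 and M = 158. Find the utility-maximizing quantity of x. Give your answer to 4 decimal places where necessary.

This is Cobb-Douglas in (x−5, y−10): tangency gives 0.5·p_y·(y−10) = 0.5·p_x·(x−5).
After buying the subsistence bundle (5, 10), a share 0.5 of the remaining income goes to x: x* = 5 + 0.5·(M − 5p_x − 10p_y)/p_x.
Discretionary income = 158 − 5·4.75 − 10·3.8 = 96.25; x* = 5 + 0.5·96.25/4.75 = 15.1316.

x* = 15.1316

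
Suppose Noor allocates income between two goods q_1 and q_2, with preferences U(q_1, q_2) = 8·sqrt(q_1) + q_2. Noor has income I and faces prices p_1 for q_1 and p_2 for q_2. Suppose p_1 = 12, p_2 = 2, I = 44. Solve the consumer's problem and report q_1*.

Utility is quasi-linear in q_2; the FOC for q_1 is 4/√q_1 = p_1/p_2.
Thus q_1* = (4·p_2/p_1)² — independent of I — with the rest of income spent on q_2.
Plugging in: q_1* = (4·2/12)² = 0.4444.

q_1* = 0.4444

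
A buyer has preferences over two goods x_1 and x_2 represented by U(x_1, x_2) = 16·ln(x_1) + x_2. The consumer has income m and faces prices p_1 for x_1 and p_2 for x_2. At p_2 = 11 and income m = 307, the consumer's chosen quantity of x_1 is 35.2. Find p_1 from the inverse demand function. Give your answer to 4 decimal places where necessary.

p_1 = 5

MU_x_1 = 16/x_1, MU_x_2 = 1. Tangency: 16/x_1 = p_1/p_2.
So x_1*(p_1,p_2) = 16·p_2/p_1, independent of income; and x_2* = (m − 16·p_2)/p_2.
Set x_1* = 35.2 in the demand function and solve for p_1: p_1 = 5.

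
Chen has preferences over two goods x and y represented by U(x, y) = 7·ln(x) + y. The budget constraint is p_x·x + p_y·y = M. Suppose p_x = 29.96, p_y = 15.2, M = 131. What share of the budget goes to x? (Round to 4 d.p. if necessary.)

share on x = 0.8122

MU_x = 7/x, MU_y = 1. Tangency: 7/x = p_x/p_y.
So x*(p_x,p_y) = 7·p_y/p_x, independent of income; and y* = (M − 7·p_y)/p_y.
At the given prices: x* = 7·15.2/29.96 = 3.5514, and y* = 1.6184.
Expenditure on x: 29.96·3.5514 = 106.4; share = 0.8122.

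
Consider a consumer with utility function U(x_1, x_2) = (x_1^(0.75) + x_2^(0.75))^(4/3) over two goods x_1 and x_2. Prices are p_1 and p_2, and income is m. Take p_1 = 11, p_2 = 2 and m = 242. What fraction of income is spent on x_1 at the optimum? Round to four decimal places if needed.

share on x_1 = 0.006

MU_x_1 ∝ x_1^(-0.25), MU_x_2 ∝ x_2^(-0.25), so MRS = (x_2/x_1)^(0.25) = p_1/p_2.
Solve for the ratio: x_2/x_1 = [p_1/p_2]^(4).
Substitute x_2 = (x_2/x_1)·x_1 into the budget: x_1* = m/(p_1 + p_2·(x_2/x_1)).
Numerically x_2/x_1 = 915.0625, so x_1* = 242/(11 + 2·915.0625) = 0.1314 and x_2* = 915.0625·0.1314 = 120.2771.
Expenditure on x_1: 11·0.1314 = 1.4459; share = 0.006.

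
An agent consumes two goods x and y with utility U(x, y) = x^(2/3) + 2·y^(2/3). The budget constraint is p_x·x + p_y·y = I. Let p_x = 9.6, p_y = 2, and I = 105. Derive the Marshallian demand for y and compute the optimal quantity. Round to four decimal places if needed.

y* = 52.2167

From the CES first-order condition, (1/2)·(y/x)^(1/3) = p_x/p_y.
Hence y/x = (2·p_x/p_y)^(1/(1/3)), i.e. raised to the 3 power.
Substitute y = (y/x)·x into the budget: x* = I/(p_x + p_y·(y/x)).
Numerically y/x = 884.736, so x* = 105/(9.6 + 2·884.736) = 0.059 and y* = 884.736·0.059 = 52.2167.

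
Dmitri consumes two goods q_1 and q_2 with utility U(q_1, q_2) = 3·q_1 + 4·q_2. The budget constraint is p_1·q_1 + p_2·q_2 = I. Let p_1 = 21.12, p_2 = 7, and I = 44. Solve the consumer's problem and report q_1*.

q_1* = 0

Linear utility — the consumer picks whichever good has higher MU/price: 3/21.12 = 0.142 vs 4/7 = 0.5714.
q_2 gives more utility per dollar, so spend all income on q_2: q_2* = I/p_2, q_1* = 0.
Numerically: q_1* = 0, q_2* = 6.2857.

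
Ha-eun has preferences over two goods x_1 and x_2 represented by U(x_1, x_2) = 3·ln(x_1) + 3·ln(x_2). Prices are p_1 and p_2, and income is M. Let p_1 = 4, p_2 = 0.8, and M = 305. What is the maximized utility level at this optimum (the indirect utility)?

Tangency: MRS = x_2/x_1 = p_1/p_2.
Rearranging, p_2·x_2 = p_1·x_1. Substituting into the budget gives p_1·x_1·(1 + 1) = M.
Demand: x_1*(p_1,p_2,M) = 0.5·M/p_1 and x_2* = 0.5·M/p_2.
At p_1=4, p_2=0.8, M=305: x_1* = 0.5·305/4 = 38.125, x_2* = 190.625.
Utility at the optimum: U(38.125, 190.625) = 26.6735.

V = 26.6735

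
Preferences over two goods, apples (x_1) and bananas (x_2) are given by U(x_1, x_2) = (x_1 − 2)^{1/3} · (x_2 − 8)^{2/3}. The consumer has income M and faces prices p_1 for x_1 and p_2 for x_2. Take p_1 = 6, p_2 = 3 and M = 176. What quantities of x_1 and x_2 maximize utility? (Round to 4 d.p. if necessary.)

x_1* = 9.7778, x_2* = 39.1111

Let x_1' = x_1−2, x_2' = x_2−8. MRS = (1/2)·x_2'/x_1' = p_1/p_2.
After buying the subsistence bundle (2, 8), a share 1/3 of the remaining income goes to x_1: x_1* = 2 + 1/3·(M − 2p_1 − 8p_2)/p_1.
Discretionary income = 176 − 2·6 − 8·3 = 140; x_1* = 2 + 1/3·140/6 = 9.7778; x_2* = 8 + 2/3·140/3 = 39.1111.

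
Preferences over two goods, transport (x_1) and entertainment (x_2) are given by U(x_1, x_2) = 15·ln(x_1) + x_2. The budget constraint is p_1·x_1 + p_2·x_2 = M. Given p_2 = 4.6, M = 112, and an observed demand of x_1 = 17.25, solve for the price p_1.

MU_x_1 = 15/x_1, MU_x_2 = 1. Tangency: 15/x_1 = p_1/p_2.
So x_1*(p_1,p_2) = 15·p_2/p_1, independent of income; and x_2* = (M − 15·p_2)/p_2.
Set x_1* = 17.25 in the demand function and solve for p_1: p_1 = 4.

p_1 = 4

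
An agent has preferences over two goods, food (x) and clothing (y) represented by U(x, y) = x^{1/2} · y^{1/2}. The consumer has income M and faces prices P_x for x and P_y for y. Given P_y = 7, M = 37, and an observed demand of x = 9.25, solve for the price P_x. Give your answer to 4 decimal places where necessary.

Tangency: MRS = y/x = P_x/P_y.
Rearranging, P_y·y = P_x·x. Substituting into the budget gives P_x·x·(1 + 1) = M.
Demand: x*(P_x,P_y,M) = 0.5·M/P_x and y* = 0.5·M/P_y.
Set x* = 9.25 in the demand function and solve for P_x: P_x = 2.

P_x = 2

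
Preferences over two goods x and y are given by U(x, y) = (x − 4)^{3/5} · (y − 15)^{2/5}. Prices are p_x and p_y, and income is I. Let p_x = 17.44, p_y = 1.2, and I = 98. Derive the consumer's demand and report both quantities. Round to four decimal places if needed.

x* = 4.3523, y* = 18.4133

Substituting into the budget: x* = 4 + 0.6·(I − 4·p_x − 15·p_y)/p_x, and y* = 15 + 0.4·(…)/p_y.
Discretionary income = 98 − 4·17.44 − 15·1.2 = 10.24; x* = 4 + 0.6·10.24/17.44 = 4.3523; y* = 15 + 0.4·10.24/1.2 = 18.4133.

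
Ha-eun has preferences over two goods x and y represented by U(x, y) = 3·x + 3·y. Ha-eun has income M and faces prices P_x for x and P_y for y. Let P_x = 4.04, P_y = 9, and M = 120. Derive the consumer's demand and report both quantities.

Linear utility — the consumer picks whichever good has higher MU/price: 3/4.04 = 0.7426 vs 3/9 = 0.3333.
x gives more utility per dollar, so spend all income on x: x* = M/P_x, y* = 0.
Numerically: x* = 29.703, y* = 0.

x* = 29.703, y* = 0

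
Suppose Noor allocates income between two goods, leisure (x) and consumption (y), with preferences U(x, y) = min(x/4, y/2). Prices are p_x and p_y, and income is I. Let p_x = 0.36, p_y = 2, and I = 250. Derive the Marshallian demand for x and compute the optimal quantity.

x* = 183.8235

Leontief preferences: the optimum is at the kink where x/4 = y/2, i.e. y = (1/2)·x.
Budget: p_x·x + p_y·(1/2)·x = I, so (4·p_x + 2·p_y)·x = 4·I.
Demand: x*(p_x,p_y,I) = 4·I/(4·p_x + 2·p_y), y* = 2·I/(4·p_x + 2·p_y).
Here 4·0.36 + 2·2 = 5.44, giving x* = 183.8235.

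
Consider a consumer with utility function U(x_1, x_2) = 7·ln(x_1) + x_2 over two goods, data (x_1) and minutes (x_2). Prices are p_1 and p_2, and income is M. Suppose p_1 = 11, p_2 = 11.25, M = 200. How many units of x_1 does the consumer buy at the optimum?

Set MRS = p_1/p_2: (7/x_1)/1 = p_1/p_2.
So x_1*(p_1,p_2) = 7·p_2/p_1, independent of income; and x_2* = (M − 7·p_2)/p_2.
At the given prices: x_1* = 7·11.25/11 = 7.1591.

x_1* = 7.1591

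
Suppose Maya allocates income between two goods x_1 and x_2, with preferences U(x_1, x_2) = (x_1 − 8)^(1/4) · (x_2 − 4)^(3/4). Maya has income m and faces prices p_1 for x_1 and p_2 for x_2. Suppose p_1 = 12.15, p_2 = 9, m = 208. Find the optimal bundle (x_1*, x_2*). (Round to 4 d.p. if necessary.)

MRS = (1/3)·(x_2−4)/(x_1−8). Tangency with p_1/p_2 gives x_2−4 = 3·(p_1/p_2)·(x_1−8).
Substituting into the budget: x_1* = 8 + 0.25·(m − 8·p_1 − 4·p_2)/p_1, and x_2* = 4 + 0.75·(…)/p_2.
Discretionary income = 208 − 8·12.15 − 4·9 = 74.8; x_1* = 8 + 0.25·74.8/12.15 = 9.5391; x_2* = 4 + 0.75·74.8/9 = 10.2333.

x_1* = 9.5391, x_2* = 10.2333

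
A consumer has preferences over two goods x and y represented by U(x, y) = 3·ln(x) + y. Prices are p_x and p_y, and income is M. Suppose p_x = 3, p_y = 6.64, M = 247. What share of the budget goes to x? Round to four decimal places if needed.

share on x = 0.0806

So x*(p_x,p_y) = 3·p_y/p_x, independent of income; and y* = (M − 3·p_y)/p_y.
At the given prices: x* = 3·6.64/3 = 6.64, and y* = 34.1988.
Expenditure on x: 3·6.64 = 19.92; share = 0.0806.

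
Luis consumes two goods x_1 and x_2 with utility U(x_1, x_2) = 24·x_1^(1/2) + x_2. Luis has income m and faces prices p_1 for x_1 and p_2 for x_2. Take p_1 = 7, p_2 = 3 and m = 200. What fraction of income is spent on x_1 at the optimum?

share on x_1 = 0.9257

Set MRS = p_1/p_2: 12·x_1^(−1/2) = p_1/p_2.
Solve: √x_1 = 12·p_2/p_1, so x_1*(p_1,p_2) = (12·p_2/p_1)², and x_2* = (m − p_1·x_1*)/p_2.
Plugging in: x_1* = (12·3/7)² = 26.449, x_2* = 4.9524.
Expenditure on x_1: 7·26.449 = 185.1429; share = 0.9257.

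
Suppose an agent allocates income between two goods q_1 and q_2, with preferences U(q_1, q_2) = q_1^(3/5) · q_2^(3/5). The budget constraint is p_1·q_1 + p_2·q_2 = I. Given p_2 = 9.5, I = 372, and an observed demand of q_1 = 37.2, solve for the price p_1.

The MRS is q_2/q_1. Set MRS = p_1/p_2.
Rearranging, p_2·q_2 = p_1·q_1. Substituting into the budget gives p_1·q_1·(1 + 1) = I.
Demand: q_1*(p_1,p_2,I) = 0.5·I/p_1 and q_2* = 0.5·I/p_2.
Set q_1* = 37.2 in the demand function and solve for p_1: p_1 = 5.

p_1 = 5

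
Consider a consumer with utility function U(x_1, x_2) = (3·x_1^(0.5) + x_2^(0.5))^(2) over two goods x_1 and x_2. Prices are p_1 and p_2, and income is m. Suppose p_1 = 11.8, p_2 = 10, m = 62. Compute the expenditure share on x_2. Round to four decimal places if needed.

MU_x_1 ∝ 3·x_1^(-0.5), MU_x_2 ∝ x_2^(-0.5), so MRS = 3·(x_2/x_1)^(0.5) = p_1/p_2.
Solve for the ratio: x_2/x_1 = [(1/3)·p_1/p_2]^(2).
With the ratio pinned down, the budget gives x_1* = m/(p_1 + p_2·(x_2/x_1)) and x_2* = (x_2/x_1)·x_1*.
Numerically x_2/x_1 = 0.154711, so x_1* = 62/(11.8 + 10·0.154711) = 4.6452 and x_2* = 0.154711·4.6452 = 0.7187.
Expenditure on x_2: 10·0.7187 = 7.1866; share = 0.1159.

share on x_2 = 0.1159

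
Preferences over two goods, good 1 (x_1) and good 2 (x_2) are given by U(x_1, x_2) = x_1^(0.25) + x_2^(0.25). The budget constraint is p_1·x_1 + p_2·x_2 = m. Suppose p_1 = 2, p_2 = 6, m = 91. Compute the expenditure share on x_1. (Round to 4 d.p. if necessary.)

share on x_1 = 0.5905

MU_x_1 ∝ x_1^(-0.75), MU_x_2 ∝ x_2^(-0.75), so MRS = (x_2/x_1)^(0.75) = p_1/p_2.
Hence x_2/x_1 = (p_1/p_2)^(1/(0.75)), i.e. raised to the 4/3 power.
With the ratio pinned down, the budget gives x_1* = m/(p_1 + p_2·(x_2/x_1)) and x_2* = (x_2/x_1)·x_1*.
Numerically x_2/x_1 = 0.23112, so x_1* = 91/(2 + 6·0.23112) = 26.8696 and x_2* = 0.23112·26.8696 = 6.2101.
Expenditure on x_1: 2·26.8696 = 53.7393; share = 0.5905.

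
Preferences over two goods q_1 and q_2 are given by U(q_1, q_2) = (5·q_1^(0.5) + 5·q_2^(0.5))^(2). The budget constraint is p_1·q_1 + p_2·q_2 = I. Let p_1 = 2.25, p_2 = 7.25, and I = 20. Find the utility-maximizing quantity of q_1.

q_1* = 6.7836

Substitute q_2 = (q_2/q_1)·q_1 into the budget: q_1* = I/(p_1 + p_2·(q_2/q_1)).
Numerically q_2/q_1 = 0.096314, so q_1* = 20/(2.25 + 7.25·0.096314) = 6.7836.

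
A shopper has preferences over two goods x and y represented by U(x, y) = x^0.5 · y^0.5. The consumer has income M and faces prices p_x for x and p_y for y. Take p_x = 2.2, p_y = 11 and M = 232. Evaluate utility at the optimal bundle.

V = 23.5804

The MRS is y/x. Set MRS = p_x/p_y.
So 0.5·p_y·y = 0.5·p_x·x; combined with the budget, a share 0.5 of income goes to x.
Demand: x*(p_x,p_y,M) = 0.5·M/p_x and y* = 0.5·M/p_y.
At p_x=2.2, p_y=11, M=232: x* = 0.5·232/2.2 = 52.7273, y* = 10.5455.
Utility at the optimum: U(52.7273, 10.5455) = 23.5804.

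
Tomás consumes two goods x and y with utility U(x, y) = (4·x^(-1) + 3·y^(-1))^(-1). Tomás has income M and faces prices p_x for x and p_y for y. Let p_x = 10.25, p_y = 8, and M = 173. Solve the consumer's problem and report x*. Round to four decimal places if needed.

x* = 9.5621

MU_x ∝ 4·x^(-2), MU_y ∝ 3·y^(-2), so MRS = (4/3)·(y/x)^(2) = p_x/p_y.
Hence y/x = ((3/4)·p_x/p_y)^(1/(2)), i.e. raised to the 0.5 power.
With the ratio pinned down, the budget gives x* = M/(p_x + p_y·(y/x)) and y* = (y/x)·x*.
Numerically y/x = 0.980274, so x* = 173/(10.25 + 8·0.980274) = 9.5621.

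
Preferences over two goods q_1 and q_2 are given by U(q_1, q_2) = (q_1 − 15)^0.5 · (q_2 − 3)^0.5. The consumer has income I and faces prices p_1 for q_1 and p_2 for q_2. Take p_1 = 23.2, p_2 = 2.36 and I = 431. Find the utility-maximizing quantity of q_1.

q_1* = 16.6362

Substituting into the budget: q_1* = 15 + 0.5·(I − 15·p_1 − 3·p_2)/p_1, and q_2* = 3 + 0.5·(…)/p_2.
Discretionary income = 431 − 15·23.2 − 3·2.36 = 75.92; q_1* = 15 + 0.5·75.92/23.2 = 16.6362.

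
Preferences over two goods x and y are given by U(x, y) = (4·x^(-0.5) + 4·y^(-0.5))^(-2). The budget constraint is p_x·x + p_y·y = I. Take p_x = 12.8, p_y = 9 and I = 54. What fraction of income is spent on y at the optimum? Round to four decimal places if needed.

MU_x ∝ 4·x^(-1.5), MU_y ∝ 4·y^(-1.5), so MRS = (y/x)^(1.5) = p_x/p_y.
Hence y/x = (p_x/p_y)^(1/(1.5)), i.e. raised to the 2/3 power.
With the ratio pinned down, the budget gives x* = I/(p_x + p_y·(y/x)) and y* = (y/x)·x*.
Numerically y/x = 1.264673, so x* = 54/(12.8 + 9·1.264673) = 2.2331 and y* = 1.264673·2.2331 = 2.8241.
Expenditure on y: 9·2.8241 = 25.4168; share = 0.4707.

share on y = 0.4707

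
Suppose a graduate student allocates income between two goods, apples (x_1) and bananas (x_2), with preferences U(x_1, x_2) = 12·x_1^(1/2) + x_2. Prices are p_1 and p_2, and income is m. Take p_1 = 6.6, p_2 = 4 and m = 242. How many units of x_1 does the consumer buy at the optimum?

Utility is quasi-linear in x_2; the FOC for x_1 is 6/√x_1 = p_1/p_2.
Solve: √x_1 = 6·p_2/p_1, so x_1*(p_1,p_2) = (6·p_2/p_1)², and x_2* = (m − p_1·x_1*)/p_2.
Plugging in: x_1* = (6·4/6.6)² = 13.2231.

x_1* = 13.2231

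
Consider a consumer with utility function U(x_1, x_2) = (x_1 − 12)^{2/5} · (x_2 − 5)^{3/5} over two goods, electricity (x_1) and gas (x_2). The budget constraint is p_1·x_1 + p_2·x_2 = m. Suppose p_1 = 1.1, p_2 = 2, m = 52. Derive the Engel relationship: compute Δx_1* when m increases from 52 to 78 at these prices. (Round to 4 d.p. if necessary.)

This is Cobb-Douglas in (x_1−12, x_2−5): tangency gives 0.4·p_2·(x_2−5) = 0.6·p_1·(x_1−12).
Substituting into the budget: x_1* = 12 + 0.4·(m − 12·p_1 − 5·p_2)/p_1, and x_2* = 5 + 0.6·(…)/p_2.
Discretionary income = 52 − 12·1.1 − 5·2 = 28.8; x_1* = 12 + 0.4·28.8/1.1 = 22.4727.
At m' = 78: x_1* = 31.9273. Change: 31.9273 − 22.4727 = 9.4545.

Δx_1* = 9.4545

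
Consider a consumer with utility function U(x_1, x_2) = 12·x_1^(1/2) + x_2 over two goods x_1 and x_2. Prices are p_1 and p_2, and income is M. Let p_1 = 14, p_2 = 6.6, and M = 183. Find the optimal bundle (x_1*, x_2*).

MU_x_1 = 6/√x_1, MU_x_2 = 1. Tangency: 6/√x_1 = p_1/p_2.
Thus x_1* = (6·p_2/p_1)² — independent of M — with the rest of income spent on x_2.
Plugging in: x_1* = (6·6.6/14)² = 8.0008, x_2* = 10.7558.

x_1* = 8.0008, x_2* = 10.7558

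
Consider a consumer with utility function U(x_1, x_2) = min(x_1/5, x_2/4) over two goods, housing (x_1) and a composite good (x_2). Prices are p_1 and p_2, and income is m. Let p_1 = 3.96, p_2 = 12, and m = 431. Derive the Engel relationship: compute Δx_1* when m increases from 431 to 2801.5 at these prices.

With perfect complements, no substitution: consume in ratio x_1:x_2 = 5:4.
Budget: p_1·x_1 + p_2·(4/5)·x_1 = m, so (5·p_1 + 4·p_2)·x_1 = 5·m.
Demand: x_1*(p_1,p_2,m) = 5·m/(5·p_1 + 4·p_2), x_2* = 4·m/(5·p_1 + 4·p_2).
Here 5·3.96 + 4·12 = 67.8, giving x_1* = 31.7847.
At m' = 2801.5: x_1* = 206.6003. Change: 206.6003 − 31.7847 = 174.8156.

Δx_1* = 174.8156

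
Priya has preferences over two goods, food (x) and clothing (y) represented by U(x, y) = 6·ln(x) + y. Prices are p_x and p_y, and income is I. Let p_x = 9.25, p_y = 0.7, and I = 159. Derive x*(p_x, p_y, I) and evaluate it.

MU_x = 6/x, MU_y = 1. Tangency: 6/x = p_x/p_y.
So x*(p_x,p_y) = 6·p_y/p_x, independent of income; and y* = (I − 6·p_y)/p_y.
At the given prices: x* = 6·0.7/9.25 = 0.4541.

x* = 0.4541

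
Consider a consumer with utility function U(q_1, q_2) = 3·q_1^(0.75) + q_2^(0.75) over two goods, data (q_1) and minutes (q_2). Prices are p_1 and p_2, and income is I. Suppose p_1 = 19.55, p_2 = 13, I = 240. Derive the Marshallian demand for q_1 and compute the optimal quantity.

MRS = MU_q_1/MU_q_2 = 3·(q_2/q_1)^(0.25). Set equal to p_1/p_2.
Solve for the ratio: q_2/q_1 = [(1/3)·p_1/p_2]^(4).
With the ratio pinned down, the budget gives q_1* = I/(p_1 + p_2·(q_2/q_1)) and q_2* = (q_2/q_1)·q_1*.
Numerically q_2/q_1 = 0.063143, so q_1* = 240/(19.55 + 13·0.063143) = 11.7815.

q_1* = 11.7815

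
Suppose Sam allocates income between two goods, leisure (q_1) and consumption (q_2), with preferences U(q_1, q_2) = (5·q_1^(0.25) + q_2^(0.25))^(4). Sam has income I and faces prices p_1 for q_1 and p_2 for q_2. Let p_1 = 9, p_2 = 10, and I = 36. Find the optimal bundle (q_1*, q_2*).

q_1* = 3.5941, q_2* = 0.3653

From the CES first-order condition, 5·(q_2/q_1)^(0.75) = p_1/p_2.
Hence q_2/q_1 = ((1/5)·p_1/p_2)^(1/(0.75)), i.e. raised to the 4/3 power.
Substitute q_2 = (q_2/q_1)·q_1 into the budget: q_1* = I/(p_1 + p_2·(q_2/q_1)).
Numerically q_2/q_1 = 0.101632, so q_1* = 36/(9 + 10·0.101632) = 3.5941 and q_2* = 0.101632·3.5941 = 0.3653.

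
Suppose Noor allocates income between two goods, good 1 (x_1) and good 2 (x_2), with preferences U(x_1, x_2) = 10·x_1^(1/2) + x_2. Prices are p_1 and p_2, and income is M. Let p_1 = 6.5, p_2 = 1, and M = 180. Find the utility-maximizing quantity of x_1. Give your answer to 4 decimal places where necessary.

x_1* = 0.5917

Utility is quasi-linear in x_2; the FOC for x_1 is 5/√x_1 = p_1/p_2.
Solve: √x_1 = 5·p_2/p_1, so x_1*(p_1,p_2) = (5·p_2/p_1)², and x_2* = (M − p_1·x_1*)/p_2.
Plugging in: x_1* = (5·1/6.5)² = 0.5917.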